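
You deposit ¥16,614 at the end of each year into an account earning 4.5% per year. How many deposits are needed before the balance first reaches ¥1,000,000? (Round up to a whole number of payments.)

Periodic rate r = 0.045 per year.
Ordinary annuity FV: 1,000,000 = 16,614 × [((1+r)^n − 1)/r].
(1+r)^n = 1 + 1,000,000 × r / 16,614, so n = ln(1 + 1,000,000·r/16,614) / ln(1+r) = 29.78.
Round up to a whole number of payments: n = 30.

30 payments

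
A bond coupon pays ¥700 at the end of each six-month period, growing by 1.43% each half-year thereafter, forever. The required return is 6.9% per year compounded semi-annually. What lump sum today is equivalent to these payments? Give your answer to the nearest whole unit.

Periodic rate r = 0.069/2 per half-year.
Growing perpetuity (Gordon): PV = PMT₁ / (r − g) = 700 / (r − 0.0143) = ¥34,653.

¥34,653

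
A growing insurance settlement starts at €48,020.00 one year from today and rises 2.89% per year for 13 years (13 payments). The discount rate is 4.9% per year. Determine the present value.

€531,267.70

Periodic rate r = 0.049 per year.
Growing ordinary annuity: PV = PMT₁ × [1 − ((1+g)/(1+r))^n] / (r − g) = 48,020 × [1 − ((1+0.0289)/(1+r))^13] / (r − 0.0289) = €531,267.70.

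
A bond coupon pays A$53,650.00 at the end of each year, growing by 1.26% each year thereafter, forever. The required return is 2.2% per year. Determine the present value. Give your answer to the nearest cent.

A$5,707,446.81

Periodic rate r = 0.022 per year.
Growing perpetuity (Gordon): PV = PMT₁ / (r − g) = 53,650 / (r − 0.0126) = A$5,707,446.81.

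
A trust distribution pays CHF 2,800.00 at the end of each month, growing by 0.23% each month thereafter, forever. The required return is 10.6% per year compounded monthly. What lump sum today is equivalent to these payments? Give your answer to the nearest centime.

Periodic rate r = 0.106/12 per month.
Growing perpetuity (Gordon): PV = PMT₁ / (r − g) = 2,800 / (r − 0.0023) = CHF 428,571.43.

CHF 428,571.43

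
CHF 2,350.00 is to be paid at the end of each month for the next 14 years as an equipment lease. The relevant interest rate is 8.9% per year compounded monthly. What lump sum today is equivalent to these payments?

This is an ordinary annuity: 168 payments of CHF 2,350.00 at the end of each month.
Periodic rate r = 0.089/12 per month; n is counted in months.
PV = PMT × [(1 − (1+r)^−n)/r] = 2,350 × [1 − (1+r)^−168] / r = CHF 225,289.88

CHF 225,289.88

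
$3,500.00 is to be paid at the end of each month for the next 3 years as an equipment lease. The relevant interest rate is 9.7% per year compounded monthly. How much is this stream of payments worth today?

This is an ordinary annuity: 36 payments of $3,500.00 at the end of each month.
Periodic rate r = 0.097/12 per month; n is counted in months.
PV = PMT × [(1 − (1+r)^−n)/r] = 3,500 × [1 − (1+r)^−36] / r = $108,944.25

$108,944.25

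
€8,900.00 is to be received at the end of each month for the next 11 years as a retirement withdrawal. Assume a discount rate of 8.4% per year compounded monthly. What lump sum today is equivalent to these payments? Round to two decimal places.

This is an ordinary annuity: 132 payments of €8,900.00 at the end of each month.
Periodic rate r = 0.084/12 per month; n is counted in months.
PV = PMT × [(1 − (1+r)^−n)/r] = 8,900 × [1 − (1+r)^−132] / r = €765,135.65

€765,135.65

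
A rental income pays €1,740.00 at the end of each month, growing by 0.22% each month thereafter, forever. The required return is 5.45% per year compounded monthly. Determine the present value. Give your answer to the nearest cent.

€743,060.50

Periodic rate r = 0.0545/12 per month.
Growing perpetuity (Gordon): PV = PMT₁ / (r − g) = 1,740 / (r − 0.0022) = €743,060.50.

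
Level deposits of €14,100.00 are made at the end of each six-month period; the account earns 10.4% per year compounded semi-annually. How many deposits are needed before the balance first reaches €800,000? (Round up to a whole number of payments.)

Periodic rate r = 0.104/2 per half-year; n is counted in half-years.
Ordinary annuity FV: 800,000 = 14,100 × [((1+r)^n − 1)/r].
(1+r)^n = 1 + 800,000 × r / 14,100, so n = ln(1 + 800,000·r/14,100) / ln(1+r) = 27.10.
Round up to a whole number of payments: n = 28.

28 payments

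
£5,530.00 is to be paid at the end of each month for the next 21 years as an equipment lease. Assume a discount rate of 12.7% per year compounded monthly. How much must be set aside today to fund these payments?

This is an ordinary annuity: 252 payments of £5,530.00 at the end of each month.
Periodic rate r = 0.127/12 per month; n is counted in months.
PV = PMT × [(1 − (1+r)^−n)/r] = 5,530 × [1 − (1+r)^−252] / r = £485,713.10

£485,713.10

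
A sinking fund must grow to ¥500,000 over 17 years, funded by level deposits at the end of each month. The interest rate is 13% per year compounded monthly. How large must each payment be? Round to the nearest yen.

Level ordinary annuity; solve FV = PMT × [((1+r)^n − 1)/r] for PMT.
Periodic rate r = 0.13/12 per month; n is counted in months.
With n = 204: PMT = 500,000 / ([((1+r)^n − 1)/r]) = ¥676

¥676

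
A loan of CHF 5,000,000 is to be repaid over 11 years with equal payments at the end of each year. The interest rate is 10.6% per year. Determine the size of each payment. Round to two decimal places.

CHF 791,206.02

Level ordinary annuity; solve PV = PMT × [(1 − (1+r)^−n)/r] for PMT.
Periodic rate r = 0.106 per year.
With n = 11: PMT = 5,000,000 / ([(1 − (1+r)^−n)/r]) = CHF 791,206.02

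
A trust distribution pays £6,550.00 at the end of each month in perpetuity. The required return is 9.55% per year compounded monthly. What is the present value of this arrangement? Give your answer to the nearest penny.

Periodic rate r = 0.0955/12 per month.
Level perpetuity: PV = PMT / r = 6,550 / (0.0955/12) = £823,036.65.

£823,036.65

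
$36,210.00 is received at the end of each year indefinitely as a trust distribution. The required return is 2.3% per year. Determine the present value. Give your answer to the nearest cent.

Periodic rate r = 0.023 per year.
Level perpetuity: PV = PMT / r = 36,210 / (0.023) = $1,574,347.83.

$1,574,347.83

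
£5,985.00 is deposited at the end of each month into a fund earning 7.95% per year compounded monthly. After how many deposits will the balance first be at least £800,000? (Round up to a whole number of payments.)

97 payments

Periodic rate r = 0.0795/12 per month; n is counted in months.
Ordinary annuity FV: 800,000 = 5,985 × [((1+r)^n − 1)/r].
(1+r)^n = 1 + 800,000 × r / 5,985, so n = ln(1 + 800,000·r/5,985) / ln(1+r) = 96.05.
Round up to a whole number of payments: n = 97.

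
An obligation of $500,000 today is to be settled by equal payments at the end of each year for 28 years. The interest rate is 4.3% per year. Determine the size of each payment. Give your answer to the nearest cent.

Level ordinary annuity; solve PV = PMT × [(1 − (1+r)^−n)/r] for PMT.
Periodic rate r = 0.043 per year.
With n = 28: PMT = 500,000 / ([(1 − (1+r)^−n)/r]) = $31,053.10

$31,053.10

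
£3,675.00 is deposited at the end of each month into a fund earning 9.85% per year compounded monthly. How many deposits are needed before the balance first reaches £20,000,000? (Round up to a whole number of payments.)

Periodic rate r = 0.0985/12 per month; n is counted in months.
Ordinary annuity FV: 20,000,000 = 3,675 × [((1+r)^n − 1)/r].
(1+r)^n = 1 + 20,000,000 × r / 3,675, so n = ln(1 + 20,000,000·r/3,675) / ln(1+r) = 467.47.
Round up to a whole number of payments: n = 468.

468 payments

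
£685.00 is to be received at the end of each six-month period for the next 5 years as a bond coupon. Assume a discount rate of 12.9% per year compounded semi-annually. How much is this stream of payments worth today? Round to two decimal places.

This is an ordinary annuity: 10 payments of £685.00 at the end of each six-month period.
Periodic rate r = 0.129/2 per half-year; n is counted in half-years.
PV = PMT × [(1 − (1+r)^−n)/r] = 685 × [1 − (1+r)^−10] / r = £4,935.89

£4,935.89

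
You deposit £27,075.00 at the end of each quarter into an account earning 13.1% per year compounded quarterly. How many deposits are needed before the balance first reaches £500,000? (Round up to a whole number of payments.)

Periodic rate r = 0.131/4 per quarter; n is counted in quarters.
Ordinary annuity FV: 500,000 = 27,075 × [((1+r)^n − 1)/r].
(1+r)^n = 1 + 500,000 × r / 27,075, so n = ln(1 + 500,000·r/27,075) / ln(1+r) = 14.68.
Round up to a whole number of payments: n = 15.

15 payments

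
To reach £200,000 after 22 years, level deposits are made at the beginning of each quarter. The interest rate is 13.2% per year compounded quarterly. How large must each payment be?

£389.32

Level annuity due; solve FV = PMT × [((1+r)^n − 1)/r] × (1+r) for PMT.
Periodic rate r = 0.132/4 per quarter; n is counted in quarters.
With n = 88: PMT = 200,000 / ([((1+r)^n − 1)/r] × (1+r)) = £389.32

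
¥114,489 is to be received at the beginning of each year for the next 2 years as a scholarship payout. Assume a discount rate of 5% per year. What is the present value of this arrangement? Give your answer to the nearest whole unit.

¥223,526

This is an annuity due: 2 payments of ¥114,489 at the beginning of each year.
Periodic rate r = 0.05 per year.
PV = PMT × [(1 − (1+r)^−n)/r] × (1+r) = 114,489 × [1 − (1+r)^−2] / r × (1+r) = ¥223,526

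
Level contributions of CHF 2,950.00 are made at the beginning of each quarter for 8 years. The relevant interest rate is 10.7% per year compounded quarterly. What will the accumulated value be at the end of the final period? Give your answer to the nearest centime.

CHF 150,301.84

This is an annuity due: 32 deposits of CHF 2,950.00 at the beginning of each quarter.
Periodic rate r = 0.107/4 per quarter; n is counted in quarters.
FV = PMT × [((1+r)^n − 1)/r] × (1+r) = 2,950 × [(1+r)^32 − 1] / r × (1+r) = CHF 150,301.84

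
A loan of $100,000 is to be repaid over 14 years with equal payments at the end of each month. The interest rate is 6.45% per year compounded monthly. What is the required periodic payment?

$905.39

Level ordinary annuity; solve PV = PMT × [(1 − (1+r)^−n)/r] for PMT.
Periodic rate r = 0.0645/12 per month; n is counted in months.
With n = 168: PMT = 100,000 / ([(1 − (1+r)^−n)/r]) = $905.39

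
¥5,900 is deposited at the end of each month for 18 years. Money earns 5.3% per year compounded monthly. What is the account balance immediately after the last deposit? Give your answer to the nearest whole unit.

This is an ordinary annuity: 216 deposits of ¥5,900 at the end of each month.
Periodic rate r = 0.053/12 per month; n is counted in months.
FV = PMT × [((1+r)^n − 1)/r] = 5,900 × [(1+r)^216 − 1] / r = ¥2,124,836

¥2,124,836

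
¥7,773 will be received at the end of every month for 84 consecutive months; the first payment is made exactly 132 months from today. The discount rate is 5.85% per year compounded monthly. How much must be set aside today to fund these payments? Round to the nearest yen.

Ordinary annuity of 84 payments, first payment at period 132.
Periodic rate r = 0.0585/12 per month; n is counted in months.
The ordinary-annuity PV formula values the stream one period before the first payment (period 131); discount that back 131 periods:
PV₀ = 7,773 × [1 − (1+r)^−84] / r × (1+r)^−131 = ¥282,777

¥282,777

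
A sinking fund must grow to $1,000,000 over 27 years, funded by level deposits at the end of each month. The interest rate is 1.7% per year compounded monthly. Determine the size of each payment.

Level ordinary annuity; solve FV = PMT × [((1+r)^n − 1)/r] for PMT.
Periodic rate r = 0.017/12 per month; n is counted in months.
With n = 324: PMT = 1,000,000 / ([((1+r)^n − 1)/r]) = $2,434.23

$2,434.23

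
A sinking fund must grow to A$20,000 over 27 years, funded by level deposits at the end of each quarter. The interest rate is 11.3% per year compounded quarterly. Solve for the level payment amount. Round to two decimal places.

Level ordinary annuity; solve FV = PMT × [((1+r)^n − 1)/r] for PMT.
Periodic rate r = 0.113/4 per quarter; n is counted in quarters.
With n = 108: PMT = 20,000 / ([((1+r)^n − 1)/r]) = A$29.33

A$29.33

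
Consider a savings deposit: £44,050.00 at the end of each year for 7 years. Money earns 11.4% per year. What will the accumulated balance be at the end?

£436,288.72

This is an ordinary annuity: 7 deposits of £44,050.00 at the end of each year.
Periodic rate r = 0.114 per year.
FV = PMT × [((1+r)^n − 1)/r] = 44,050 × [(1+r)^7 − 1] / r = £436,288.72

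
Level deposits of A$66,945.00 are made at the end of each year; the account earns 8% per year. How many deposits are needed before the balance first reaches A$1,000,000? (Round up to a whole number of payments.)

Periodic rate r = 0.08 per year.
Ordinary annuity FV: 1,000,000 = 66,945 × [((1+r)^n − 1)/r].
(1+r)^n = 1 + 1,000,000 × r / 66,945, so n = ln(1 + 1,000,000·r/66,945) / ln(1+r) = 10.22.
Round up to a whole number of payments: n = 11.

11 payments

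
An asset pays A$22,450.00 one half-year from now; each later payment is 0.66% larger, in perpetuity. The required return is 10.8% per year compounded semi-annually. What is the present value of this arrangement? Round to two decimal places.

Periodic rate r = 0.108/2 per half-year.
Growing perpetuity (Gordon): PV = PMT₁ / (r − g) = 22,450 / (r − 0.0066) = A$473,628.69.

A$473,628.69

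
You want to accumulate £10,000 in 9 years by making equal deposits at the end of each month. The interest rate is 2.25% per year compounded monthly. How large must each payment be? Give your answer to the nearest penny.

£83.62

Level ordinary annuity; solve FV = PMT × [((1+r)^n − 1)/r] for PMT.
Periodic rate r = 0.0225/12 per month; n is counted in months.
With n = 108: PMT = 10,000 / ([((1+r)^n − 1)/r]) = £83.62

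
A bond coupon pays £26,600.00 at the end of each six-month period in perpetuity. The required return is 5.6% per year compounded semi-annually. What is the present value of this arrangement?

Periodic rate r = 0.056/2 per half-year.
Level perpetuity: PV = PMT / r = 26,600 / (0.056/2) = £950,000.00.

£950,000.00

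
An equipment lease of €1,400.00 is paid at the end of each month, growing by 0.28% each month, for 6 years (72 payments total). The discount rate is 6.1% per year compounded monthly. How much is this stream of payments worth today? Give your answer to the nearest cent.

Periodic rate r = 0.061/12 per month; n is counted in months.
Growing ordinary annuity: PV = PMT₁ × [1 − ((1+g)/(1+r))^n] / (r − g) = 1,400 × [1 − ((1+0.0028)/(1+r))^72] / (r − 0.0028) = €92,614.40.

€92,614.40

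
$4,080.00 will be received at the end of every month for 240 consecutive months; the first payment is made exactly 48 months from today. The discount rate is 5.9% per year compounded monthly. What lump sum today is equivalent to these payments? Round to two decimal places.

$455,908.23

Ordinary annuity of 240 payments, first payment at period 48.
Periodic rate r = 0.059/12 per month; n is counted in months.
The ordinary-annuity PV formula values the stream one period before the first payment (period 47); discount that back 47 periods:
PV₀ = 4,080 × [1 − (1+r)^−240] / r × (1+r)^−47 = $455,908.23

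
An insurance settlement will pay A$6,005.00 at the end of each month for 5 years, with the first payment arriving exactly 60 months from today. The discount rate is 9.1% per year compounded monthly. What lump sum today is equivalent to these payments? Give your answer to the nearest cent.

Ordinary annuity of 60 payments, first payment at period 60.
Periodic rate r = 0.091/12 per month; n is counted in months.
The ordinary-annuity PV formula values the stream one period before the first payment (period 59); discount that back 59 periods:
PV₀ = 6,005 × [1 − (1+r)^−60] / r × (1+r)^−59 = A$184,810.92

A$184,810.92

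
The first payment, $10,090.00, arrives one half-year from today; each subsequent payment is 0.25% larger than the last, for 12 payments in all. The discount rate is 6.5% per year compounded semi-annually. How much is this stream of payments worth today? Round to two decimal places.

Periodic rate r = 0.065/2 per half-year; n is counted in half-years.
Growing ordinary annuity: PV = PMT₁ × [1 − ((1+g)/(1+r))^n] / (r − g) = 10,090 × [1 − ((1+0.0025)/(1+r))^12] / (r − 0.0025) = $100,230.19.

$100,230.19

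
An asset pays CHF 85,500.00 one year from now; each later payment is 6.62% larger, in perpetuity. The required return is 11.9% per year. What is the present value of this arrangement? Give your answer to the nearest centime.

Periodic rate r = 0.119 per year.
Growing perpetuity (Gordon): PV = PMT₁ / (r − g) = 85,500 / (r − 0.0662) = CHF 1,619,318.18.

CHF 1,619,318.18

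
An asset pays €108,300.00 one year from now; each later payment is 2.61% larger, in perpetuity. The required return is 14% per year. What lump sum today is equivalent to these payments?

€950,834.06

Periodic rate r = 0.14 per year.
Growing perpetuity (Gordon): PV = PMT₁ / (r − g) = 108,300 / (r − 0.0261) = €950,834.06.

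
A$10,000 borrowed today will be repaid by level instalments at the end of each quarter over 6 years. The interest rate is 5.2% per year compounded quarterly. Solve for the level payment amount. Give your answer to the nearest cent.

A$487.72

Level ordinary annuity; solve PV = PMT × [(1 − (1+r)^−n)/r] for PMT.
Periodic rate r = 0.052/4 per quarter; n is counted in quarters.
With n = 24: PMT = 10,000 / ([(1 − (1+r)^−n)/r]) = A$487.72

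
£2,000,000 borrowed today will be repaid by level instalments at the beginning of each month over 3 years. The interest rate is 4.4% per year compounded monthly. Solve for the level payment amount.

£59,187.49

Level annuity due; solve PV = PMT × [(1 − (1+r)^−n)/r] × (1+r) for PMT.
Periodic rate r = 0.044/12 per month; n is counted in months.
With n = 36: PMT = 2,000,000 / ([(1 − (1+r)^−n)/r] × (1+r)) = £59,187.49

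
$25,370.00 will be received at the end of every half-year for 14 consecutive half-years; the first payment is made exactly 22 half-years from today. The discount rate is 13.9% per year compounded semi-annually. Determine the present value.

Ordinary annuity of 14 payments, first payment at period 22.
Periodic rate r = 0.139/2 per half-year; n is counted in half-years.
The ordinary-annuity PV formula values the stream one period before the first payment (period 21); discount that back 21 periods:
PV₀ = 25,370 × [1 − (1+r)^−14] / r × (1+r)^−21 = $54,276.30

$54,276.30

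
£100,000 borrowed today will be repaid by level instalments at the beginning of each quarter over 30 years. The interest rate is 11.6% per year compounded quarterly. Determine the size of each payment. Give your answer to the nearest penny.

£2,912.55

Level annuity due; solve PV = PMT × [(1 − (1+r)^−n)/r] × (1+r) for PMT.
Periodic rate r = 0.116/4 per quarter; n is counted in quarters.
With n = 120: PMT = 100,000 / ([(1 − (1+r)^−n)/r] × (1+r)) = £2,912.55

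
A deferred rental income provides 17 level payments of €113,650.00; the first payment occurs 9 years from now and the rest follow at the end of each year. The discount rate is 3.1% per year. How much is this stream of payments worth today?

€1,162,699.47

Ordinary annuity of 17 payments, first payment at period 9.
Periodic rate r = 0.031 per year.
The ordinary-annuity PV formula values the stream one period before the first payment (period 8); discount that back 8 periods:
PV₀ = 113,650 × [1 − (1+r)^−17] / r × (1+r)^−8 = €1,162,699.47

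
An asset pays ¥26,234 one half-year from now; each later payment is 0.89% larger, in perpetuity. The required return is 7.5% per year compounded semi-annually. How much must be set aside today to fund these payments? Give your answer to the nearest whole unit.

Periodic rate r = 0.075/2 per half-year.
Growing perpetuity (Gordon): PV = PMT₁ / (r − g) = 26,234 / (r − 0.0089) = ¥917,273.

¥917,273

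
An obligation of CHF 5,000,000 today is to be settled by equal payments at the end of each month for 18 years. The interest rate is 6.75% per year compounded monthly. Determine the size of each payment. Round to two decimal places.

CHF 40,048.24

Level ordinary annuity; solve PV = PMT × [(1 − (1+r)^−n)/r] for PMT.
Periodic rate r = 0.0675/12 per month; n is counted in months.
With n = 216: PMT = 5,000,000 / ([(1 − (1+r)^−n)/r]) = CHF 40,048.24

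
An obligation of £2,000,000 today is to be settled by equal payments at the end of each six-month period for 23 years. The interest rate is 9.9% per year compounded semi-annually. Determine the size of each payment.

£111,029.45

Level ordinary annuity; solve PV = PMT × [(1 − (1+r)^−n)/r] for PMT.
Periodic rate r = 0.099/2 per half-year; n is counted in half-years.
With n = 46: PMT = 2,000,000 / ([(1 − (1+r)^−n)/r]) = £111,029.45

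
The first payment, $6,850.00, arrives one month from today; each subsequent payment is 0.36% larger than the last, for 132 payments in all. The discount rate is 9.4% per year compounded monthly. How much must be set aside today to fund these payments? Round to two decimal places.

Periodic rate r = 0.094/12 per month; n is counted in months.
Growing ordinary annuity: PV = PMT₁ × [1 − ((1+g)/(1+r))^n] / (r − g) = 6,850 × [1 − ((1+0.0036)/(1+r))^132] / (r − 0.0036) = $689,777.96.

$689,777.96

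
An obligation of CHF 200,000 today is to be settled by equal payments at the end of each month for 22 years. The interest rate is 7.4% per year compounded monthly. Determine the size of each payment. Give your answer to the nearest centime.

Level ordinary annuity; solve PV = PMT × [(1 − (1+r)^−n)/r] for PMT.
Periodic rate r = 0.074/12 per month; n is counted in months.
With n = 264: PMT = 200,000 / ([(1 − (1+r)^−n)/r]) = CHF 1,536.49

CHF 1,536.49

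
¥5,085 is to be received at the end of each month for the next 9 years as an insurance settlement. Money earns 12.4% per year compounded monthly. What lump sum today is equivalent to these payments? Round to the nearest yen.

This is an ordinary annuity: 108 payments of ¥5,085 at the end of each month.
Periodic rate r = 0.124/12 per month; n is counted in months.
PV = PMT × [(1 − (1+r)^−n)/r] = 5,085 × [1 − (1+r)^−108] / r = ¥329,966

¥329,966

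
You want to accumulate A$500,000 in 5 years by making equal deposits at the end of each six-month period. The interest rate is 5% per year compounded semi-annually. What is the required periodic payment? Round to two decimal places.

Level ordinary annuity; solve FV = PMT × [((1+r)^n − 1)/r] for PMT.
Periodic rate r = 0.05/2 per half-year; n is counted in half-years.
With n = 10: PMT = 500,000 / ([((1+r)^n − 1)/r]) = A$44,629.38

A$44,629.38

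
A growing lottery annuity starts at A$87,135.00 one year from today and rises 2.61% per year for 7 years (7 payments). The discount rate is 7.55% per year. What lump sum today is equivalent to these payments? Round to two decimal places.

A$494,694.06

Periodic rate r = 0.0755 per year.
Growing ordinary annuity: PV = PMT₁ × [1 − ((1+g)/(1+r))^n] / (r − g) = 87,135 × [1 − ((1+0.0261)/(1+r))^7] / (r − 0.0261) = A$494,694.06.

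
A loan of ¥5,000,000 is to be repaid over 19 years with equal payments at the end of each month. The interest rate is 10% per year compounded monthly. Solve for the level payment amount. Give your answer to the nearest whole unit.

¥49,063

Level ordinary annuity; solve PV = PMT × [(1 − (1+r)^−n)/r] for PMT.
Periodic rate r = 0.1/12 per month; n is counted in months.
With n = 228: PMT = 5,000,000 / ([(1 − (1+r)^−n)/r]) = ¥49,063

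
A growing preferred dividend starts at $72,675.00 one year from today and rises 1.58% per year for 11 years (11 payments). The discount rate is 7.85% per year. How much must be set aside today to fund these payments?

$559,318.96

Periodic rate r = 0.0785 per year.
Growing ordinary annuity: PV = PMT₁ × [1 − ((1+g)/(1+r))^n] / (r − g) = 72,675 × [1 − ((1+0.0158)/(1+r))^11] / (r − 0.0158) = $559,318.96.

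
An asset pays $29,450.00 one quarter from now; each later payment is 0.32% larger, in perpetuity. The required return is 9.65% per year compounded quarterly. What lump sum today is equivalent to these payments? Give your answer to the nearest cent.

Periodic rate r = 0.0965/4 per quarter.
Growing perpetuity (Gordon): PV = PMT₁ / (r − g) = 29,450 / (r − 0.0032) = $1,407,407.41.

$1,407,407.41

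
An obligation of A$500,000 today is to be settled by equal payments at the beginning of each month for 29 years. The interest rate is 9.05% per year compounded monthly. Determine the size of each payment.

Level annuity due; solve PV = PMT × [(1 − (1+r)^−n)/r] × (1+r) for PMT.
Periodic rate r = 0.0905/12 per month; n is counted in months.
With n = 348: PMT = 500,000 / ([(1 − (1+r)^−n)/r] × (1+r)) = A$4,038.17

A$4,038.17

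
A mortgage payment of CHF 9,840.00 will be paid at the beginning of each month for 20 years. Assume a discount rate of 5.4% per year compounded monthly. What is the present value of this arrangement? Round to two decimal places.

CHF 1,448,773.46

This is an annuity due: 240 payments of CHF 9,840.00 at the beginning of each month.
Periodic rate r = 0.054/12 per month; n is counted in months.
PV = PMT × [(1 − (1+r)^−n)/r] × (1+r) = 9,840 × [1 − (1+r)^−240] / r × (1+r) = CHF 1,448,773.46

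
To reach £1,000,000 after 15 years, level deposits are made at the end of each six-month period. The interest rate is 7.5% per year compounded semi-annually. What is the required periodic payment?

Level ordinary annuity; solve FV = PMT × [((1+r)^n − 1)/r] for PMT.
Periodic rate r = 0.075/2 per half-year; n is counted in half-years.
With n = 30: PMT = 1,000,000 / ([((1+r)^n − 1)/r]) = £18,587.62

£18,587.62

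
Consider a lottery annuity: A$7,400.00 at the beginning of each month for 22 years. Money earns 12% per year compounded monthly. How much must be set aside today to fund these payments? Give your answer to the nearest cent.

A$693,360.61

This is an annuity due: 264 payments of A$7,400.00 at the beginning of each month.
Periodic rate r = 0.12/12 per month; n is counted in months.
PV = PMT × [(1 − (1+r)^−n)/r] × (1+r) = 7,400 × [1 − (1+r)^−264] / r × (1+r) = A$693,360.61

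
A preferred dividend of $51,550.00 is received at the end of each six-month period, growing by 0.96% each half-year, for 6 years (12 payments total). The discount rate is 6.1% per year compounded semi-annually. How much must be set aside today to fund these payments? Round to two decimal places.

Periodic rate r = 0.061/2 per half-year; n is counted in half-years.
Growing ordinary annuity: PV = PMT₁ × [1 − ((1+g)/(1+r))^n] / (r − g) = 51,550 × [1 − ((1+0.0096)/(1+r))^12] / (r − 0.0096) = $537,656.83.

$537,656.83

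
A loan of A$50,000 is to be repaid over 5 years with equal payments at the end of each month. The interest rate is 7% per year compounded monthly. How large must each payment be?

Level ordinary annuity; solve PV = PMT × [(1 − (1+r)^−n)/r] for PMT.
Periodic rate r = 0.07/12 per month; n is counted in months.
With n = 60: PMT = 50,000 / ([(1 − (1+r)^−n)/r]) = A$990.06

A$990.06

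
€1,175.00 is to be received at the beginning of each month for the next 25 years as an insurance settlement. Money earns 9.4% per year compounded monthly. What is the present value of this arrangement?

This is an annuity due: 300 payments of €1,175.00 at the beginning of each month.
Periodic rate r = 0.094/12 per month; n is counted in months.
PV = PMT × [(1 − (1+r)^−n)/r] × (1+r) = 1,175 × [1 − (1+r)^−300] / r × (1+r) = €136,624.95

€136,624.95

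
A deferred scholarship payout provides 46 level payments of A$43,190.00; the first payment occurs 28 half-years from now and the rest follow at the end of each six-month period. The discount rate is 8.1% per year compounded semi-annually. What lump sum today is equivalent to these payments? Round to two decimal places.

Ordinary annuity of 46 payments, first payment at period 28.
Periodic rate r = 0.081/2 per half-year; n is counted in half-years.
The ordinary-annuity PV formula values the stream one period before the first payment (period 27); discount that back 27 periods:
PV₀ = 43,190 × [1 − (1+r)^−46] / r × (1+r)^−27 = A$306,299.66

A$306,299.66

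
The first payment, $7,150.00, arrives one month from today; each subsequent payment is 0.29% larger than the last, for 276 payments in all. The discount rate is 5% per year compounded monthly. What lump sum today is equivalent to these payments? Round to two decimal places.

$1,660,465.54

Periodic rate r = 0.05/12 per month; n is counted in months.
Growing ordinary annuity: PV = PMT₁ × [1 − ((1+g)/(1+r))^n] / (r − g) = 7,150 × [1 − ((1+0.0029)/(1+r))^276] / (r − 0.0029) = $1,660,465.54.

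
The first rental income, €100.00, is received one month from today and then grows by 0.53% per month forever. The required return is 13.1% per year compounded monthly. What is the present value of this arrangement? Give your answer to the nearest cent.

Periodic rate r = 0.131/12 per month.
Growing perpetuity (Gordon): PV = PMT₁ / (r − g) = 100 / (r − 0.0053) = €17,804.15.

€17,804.15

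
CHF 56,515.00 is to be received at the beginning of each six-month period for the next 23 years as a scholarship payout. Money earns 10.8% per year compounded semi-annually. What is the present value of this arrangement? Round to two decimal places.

CHF 1,004,927.28

This is an annuity due: 46 payments of CHF 56,515.00 at the beginning of each six-month period.
Periodic rate r = 0.108/2 per half-year; n is counted in half-years.
PV = PMT × [(1 − (1+r)^−n)/r] × (1+r) = 56,515 × [1 − (1+r)^−46] / r × (1+r) = CHF 1,004,927.28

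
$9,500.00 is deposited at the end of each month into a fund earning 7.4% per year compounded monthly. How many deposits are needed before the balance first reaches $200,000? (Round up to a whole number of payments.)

20 payments

Periodic rate r = 0.074/12 per month; n is counted in months.
Ordinary annuity FV: 200,000 = 9,500 × [((1+r)^n − 1)/r].
(1+r)^n = 1 + 200,000 × r / 9,500, so n = ln(1 + 200,000·r/9,500) / ln(1+r) = 19.85.
Round up to a whole number of payments: n = 20.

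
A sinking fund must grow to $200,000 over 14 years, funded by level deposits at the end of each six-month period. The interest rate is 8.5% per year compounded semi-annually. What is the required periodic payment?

Level ordinary annuity; solve FV = PMT × [((1+r)^n − 1)/r] for PMT.
Periodic rate r = 0.085/2 per half-year; n is counted in half-years.
With n = 28: PMT = 200,000 / ([((1+r)^n − 1)/r]) = $3,850.98

$3,850.98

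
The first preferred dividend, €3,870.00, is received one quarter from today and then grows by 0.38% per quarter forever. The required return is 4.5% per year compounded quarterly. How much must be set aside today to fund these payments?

Periodic rate r = 0.045/4 per quarter.
Growing perpetuity (Gordon): PV = PMT₁ / (r − g) = 3,870 / (r − 0.0038) = €519,463.09.

€519,463.09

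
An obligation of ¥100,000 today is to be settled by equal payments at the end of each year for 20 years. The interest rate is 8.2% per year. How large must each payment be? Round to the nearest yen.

Level ordinary annuity; solve PV = PMT × [(1 − (1+r)^−n)/r] for PMT.
Periodic rate r = 0.082 per year.
With n = 20: PMT = 100,000 / ([(1 − (1+r)^−n)/r]) = ¥10,337

¥10,337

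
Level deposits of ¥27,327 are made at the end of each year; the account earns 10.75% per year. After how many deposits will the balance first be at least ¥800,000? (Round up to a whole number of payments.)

14 payments

Periodic rate r = 0.1075 per year.
Ordinary annuity FV: 800,000 = 27,327 × [((1+r)^n − 1)/r].
(1+r)^n = 1 + 800,000 × r / 27,327, so n = ln(1 + 800,000·r/27,327) / ln(1+r) = 13.93.
Round up to a whole number of payments: n = 14.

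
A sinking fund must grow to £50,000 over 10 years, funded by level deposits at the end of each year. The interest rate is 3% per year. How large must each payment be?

£4,361.53

Level ordinary annuity; solve FV = PMT × [((1+r)^n − 1)/r] for PMT.
Periodic rate r = 0.03 per year.
With n = 10: PMT = 50,000 / ([((1+r)^n − 1)/r]) = £4,361.53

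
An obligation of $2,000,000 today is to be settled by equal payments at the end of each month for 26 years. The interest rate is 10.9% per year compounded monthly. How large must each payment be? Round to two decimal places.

Level ordinary annuity; solve PV = PMT × [(1 − (1+r)^−n)/r] for PMT.
Periodic rate r = 0.109/12 per month; n is counted in months.
With n = 312: PMT = 2,000,000 / ([(1 − (1+r)^−n)/r]) = $19,316.67

$19,316.67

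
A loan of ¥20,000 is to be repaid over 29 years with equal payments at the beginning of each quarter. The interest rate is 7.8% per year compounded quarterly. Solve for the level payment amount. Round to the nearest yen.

¥428

Level annuity due; solve PV = PMT × [(1 − (1+r)^−n)/r] × (1+r) for PMT.
Periodic rate r = 0.078/4 per quarter; n is counted in quarters.
With n = 116: PMT = 20,000 / ([(1 − (1+r)^−n)/r] × (1+r)) = ¥428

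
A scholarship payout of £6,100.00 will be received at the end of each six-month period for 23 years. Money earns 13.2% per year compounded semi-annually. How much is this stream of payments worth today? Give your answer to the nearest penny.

This is an ordinary annuity: 46 payments of £6,100.00 at the end of each six-month period.
Periodic rate r = 0.132/2 per half-year; n is counted in half-years.
PV = PMT × [(1 − (1+r)^−n)/r] = 6,100 × [1 − (1+r)^−46] / r = £87,538.23

£87,538.23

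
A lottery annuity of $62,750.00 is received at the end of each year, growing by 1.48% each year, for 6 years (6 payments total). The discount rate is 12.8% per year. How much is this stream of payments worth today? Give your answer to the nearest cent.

$260,431.42

Periodic rate r = 0.128 per year.
Growing ordinary annuity: PV = PMT₁ × [1 − ((1+g)/(1+r))^n] / (r − g) = 62,750 × [1 − ((1+0.0148)/(1+r))^6] / (r − 0.0148) = $260,431.42.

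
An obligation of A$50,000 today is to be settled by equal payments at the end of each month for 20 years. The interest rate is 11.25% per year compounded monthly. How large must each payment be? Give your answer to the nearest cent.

Level ordinary annuity; solve PV = PMT × [(1 − (1+r)^−n)/r] for PMT.
Periodic rate r = 0.1125/12 per month; n is counted in months.
With n = 240: PMT = 50,000 / ([(1 − (1+r)^−n)/r]) = A$524.63

A$524.63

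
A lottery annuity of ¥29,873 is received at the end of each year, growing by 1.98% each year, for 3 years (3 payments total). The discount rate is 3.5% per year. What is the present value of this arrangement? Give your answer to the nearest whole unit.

¥85,323

Periodic rate r = 0.035 per year.
Growing ordinary annuity: PV = PMT₁ × [1 − ((1+g)/(1+r))^n] / (r − g) = 29,873 × [1 − ((1+0.0198)/(1+r))^3] / (r − 0.0198) = ¥85,323.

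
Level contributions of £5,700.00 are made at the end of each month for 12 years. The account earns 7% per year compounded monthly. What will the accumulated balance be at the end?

This is an ordinary annuity: 144 deposits of £5,700.00 at the end of each month.
Periodic rate r = 0.07/12 per month; n is counted in months.
FV = PMT × [((1+r)^n − 1)/r] = 5,700 × [(1+r)^144 − 1] / r = £1,280,761.41

£1,280,761.41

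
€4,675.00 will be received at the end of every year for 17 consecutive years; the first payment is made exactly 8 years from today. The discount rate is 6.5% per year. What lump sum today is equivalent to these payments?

Ordinary annuity of 17 payments, first payment at period 8.
Periodic rate r = 0.065 per year.
The ordinary-annuity PV formula values the stream one period before the first payment (period 7); discount that back 7 periods:
PV₀ = 4,675 × [1 − (1+r)^−17] / r × (1+r)^−7 = €30,416.57

€30,416.57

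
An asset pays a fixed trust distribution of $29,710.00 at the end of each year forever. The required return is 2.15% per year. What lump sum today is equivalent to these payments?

$1,381,860.47

Periodic rate r = 0.0215 per year.
Level perpetuity: PV = PMT / r = 29,710 / (0.0215) = $1,381,860.47.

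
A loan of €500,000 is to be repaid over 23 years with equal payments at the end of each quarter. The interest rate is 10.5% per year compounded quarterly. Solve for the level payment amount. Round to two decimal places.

Level ordinary annuity; solve PV = PMT × [(1 − (1+r)^−n)/r] for PMT.
Periodic rate r = 0.105/4 per quarter; n is counted in quarters.
With n = 92: PMT = 500,000 / ([(1 − (1+r)^−n)/r]) = €14,457.95

€14,457.95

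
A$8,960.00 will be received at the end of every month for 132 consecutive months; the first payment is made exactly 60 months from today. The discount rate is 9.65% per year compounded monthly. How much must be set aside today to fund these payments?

A$453,286.69

Ordinary annuity of 132 payments, first payment at period 60.
Periodic rate r = 0.0965/12 per month; n is counted in months.
The ordinary-annuity PV formula values the stream one period before the first payment (period 59); discount that back 59 periods:
PV₀ = 8,960 × [1 − (1+r)^−132] / r × (1+r)^−59 = A$453,286.69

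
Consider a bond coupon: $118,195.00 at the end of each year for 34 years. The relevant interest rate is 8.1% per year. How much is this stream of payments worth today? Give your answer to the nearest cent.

$1,355,911.76

This is an ordinary annuity: 34 payments of $118,195.00 at the end of each year.
Periodic rate r = 0.081 per year.
PV = PMT × [(1 − (1+r)^−n)/r] = 118,195 × [1 − (1+r)^−34] / r = $1,355,911.76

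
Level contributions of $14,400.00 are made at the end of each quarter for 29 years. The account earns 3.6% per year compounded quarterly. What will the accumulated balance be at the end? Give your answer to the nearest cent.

This is an ordinary annuity: 116 deposits of $14,400.00 at the end of each quarter.
Periodic rate r = 0.036/4 per quarter; n is counted in quarters.
FV = PMT × [((1+r)^n − 1)/r] = 14,400 × [(1+r)^116 − 1] / r = $2,923,715.31

$2,923,715.31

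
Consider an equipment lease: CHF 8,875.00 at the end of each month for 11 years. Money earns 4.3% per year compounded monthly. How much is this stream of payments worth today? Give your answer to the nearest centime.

CHF 932,105.06

This is an ordinary annuity: 132 payments of CHF 8,875.00 at the end of each month.
Periodic rate r = 0.043/12 per month; n is counted in months.
PV = PMT × [(1 − (1+r)^−n)/r] = 8,875 × [1 − (1+r)^−132] / r = CHF 932,105.06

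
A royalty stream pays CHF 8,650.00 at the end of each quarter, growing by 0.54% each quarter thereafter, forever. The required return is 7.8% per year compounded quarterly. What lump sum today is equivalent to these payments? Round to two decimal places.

CHF 613,475.18

Periodic rate r = 0.078/4 per quarter.
Growing perpetuity (Gordon): PV = PMT₁ / (r − g) = 8,650 / (r − 0.0054) = CHF 613,475.18.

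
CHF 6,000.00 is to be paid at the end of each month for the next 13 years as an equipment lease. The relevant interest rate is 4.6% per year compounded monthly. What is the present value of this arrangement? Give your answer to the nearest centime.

CHF 703,503.55

This is an ordinary annuity: 156 payments of CHF 6,000.00 at the end of each month.
Periodic rate r = 0.046/12 per month; n is counted in months.
PV = PMT × [(1 − (1+r)^−n)/r] = 6,000 × [1 − (1+r)^−156] / r = CHF 703,503.55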